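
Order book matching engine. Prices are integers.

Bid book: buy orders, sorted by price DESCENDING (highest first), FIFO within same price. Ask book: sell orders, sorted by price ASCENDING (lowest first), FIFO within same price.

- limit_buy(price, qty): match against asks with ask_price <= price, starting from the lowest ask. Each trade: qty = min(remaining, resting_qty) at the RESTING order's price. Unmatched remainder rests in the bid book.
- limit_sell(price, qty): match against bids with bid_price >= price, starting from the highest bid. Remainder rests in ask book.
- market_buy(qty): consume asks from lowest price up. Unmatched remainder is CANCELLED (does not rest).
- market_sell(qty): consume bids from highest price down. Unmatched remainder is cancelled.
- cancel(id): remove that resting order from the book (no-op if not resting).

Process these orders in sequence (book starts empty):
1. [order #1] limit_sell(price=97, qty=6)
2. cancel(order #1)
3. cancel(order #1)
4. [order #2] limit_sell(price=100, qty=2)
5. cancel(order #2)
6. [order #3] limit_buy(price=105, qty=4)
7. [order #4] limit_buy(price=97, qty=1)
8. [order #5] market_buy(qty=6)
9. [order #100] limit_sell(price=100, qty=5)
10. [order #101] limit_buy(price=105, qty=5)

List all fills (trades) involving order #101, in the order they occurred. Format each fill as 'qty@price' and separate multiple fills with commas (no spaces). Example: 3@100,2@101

After op 1 [order #1] limit_sell(price=97, qty=6): fills=none; bids=[-] asks=[#1:6@97]
After op 2 cancel(order #1): fills=none; bids=[-] asks=[-]
After op 3 cancel(order #1): fills=none; bids=[-] asks=[-]
After op 4 [order #2] limit_sell(price=100, qty=2): fills=none; bids=[-] asks=[#2:2@100]
After op 5 cancel(order #2): fills=none; bids=[-] asks=[-]
After op 6 [order #3] limit_buy(price=105, qty=4): fills=none; bids=[#3:4@105] asks=[-]
After op 7 [order #4] limit_buy(price=97, qty=1): fills=none; bids=[#3:4@105 #4:1@97] asks=[-]
After op 8 [order #5] market_buy(qty=6): fills=none; bids=[#3:4@105 #4:1@97] asks=[-]
After op 9 [order #100] limit_sell(price=100, qty=5): fills=#3x#100:4@105; bids=[#4:1@97] asks=[#100:1@100]
After op 10 [order #101] limit_buy(price=105, qty=5): fills=#101x#100:1@100; bids=[#101:4@105 #4:1@97] asks=[-]

Answer: 1@100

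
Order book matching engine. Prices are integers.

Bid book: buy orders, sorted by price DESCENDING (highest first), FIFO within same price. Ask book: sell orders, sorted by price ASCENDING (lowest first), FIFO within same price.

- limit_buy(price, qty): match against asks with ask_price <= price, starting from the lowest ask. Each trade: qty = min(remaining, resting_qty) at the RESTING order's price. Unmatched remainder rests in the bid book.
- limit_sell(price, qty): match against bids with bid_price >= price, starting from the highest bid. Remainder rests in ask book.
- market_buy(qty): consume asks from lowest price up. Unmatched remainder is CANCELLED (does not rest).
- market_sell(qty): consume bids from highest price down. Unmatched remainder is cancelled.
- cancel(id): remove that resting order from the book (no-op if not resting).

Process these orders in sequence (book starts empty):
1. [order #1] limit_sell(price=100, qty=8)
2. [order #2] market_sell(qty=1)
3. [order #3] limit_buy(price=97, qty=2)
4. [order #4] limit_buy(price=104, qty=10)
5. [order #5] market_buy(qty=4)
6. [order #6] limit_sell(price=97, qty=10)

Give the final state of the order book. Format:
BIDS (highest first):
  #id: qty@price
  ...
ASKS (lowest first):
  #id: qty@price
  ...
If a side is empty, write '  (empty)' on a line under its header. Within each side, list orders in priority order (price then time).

After op 1 [order #1] limit_sell(price=100, qty=8): fills=none; bids=[-] asks=[#1:8@100]
After op 2 [order #2] market_sell(qty=1): fills=none; bids=[-] asks=[#1:8@100]
After op 3 [order #3] limit_buy(price=97, qty=2): fills=none; bids=[#3:2@97] asks=[#1:8@100]
After op 4 [order #4] limit_buy(price=104, qty=10): fills=#4x#1:8@100; bids=[#4:2@104 #3:2@97] asks=[-]
After op 5 [order #5] market_buy(qty=4): fills=none; bids=[#4:2@104 #3:2@97] asks=[-]
After op 6 [order #6] limit_sell(price=97, qty=10): fills=#4x#6:2@104 #3x#6:2@97; bids=[-] asks=[#6:6@97]

Answer: BIDS (highest first):
  (empty)
ASKS (lowest first):
  #6: 6@97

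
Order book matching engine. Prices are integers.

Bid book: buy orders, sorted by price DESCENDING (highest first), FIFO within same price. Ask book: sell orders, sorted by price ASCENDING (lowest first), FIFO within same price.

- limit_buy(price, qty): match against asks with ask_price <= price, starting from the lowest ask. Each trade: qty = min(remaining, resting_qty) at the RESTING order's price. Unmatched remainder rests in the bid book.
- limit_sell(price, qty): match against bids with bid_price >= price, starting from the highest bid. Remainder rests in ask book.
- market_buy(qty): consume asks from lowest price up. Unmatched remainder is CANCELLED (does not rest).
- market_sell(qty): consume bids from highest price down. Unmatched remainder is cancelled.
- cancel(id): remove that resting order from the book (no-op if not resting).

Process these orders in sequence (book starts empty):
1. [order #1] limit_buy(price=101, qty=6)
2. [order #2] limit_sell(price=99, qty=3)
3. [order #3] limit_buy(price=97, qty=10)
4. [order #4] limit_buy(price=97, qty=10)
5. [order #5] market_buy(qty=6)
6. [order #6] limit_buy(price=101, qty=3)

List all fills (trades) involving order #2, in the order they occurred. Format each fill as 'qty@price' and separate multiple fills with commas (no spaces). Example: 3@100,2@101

After op 1 [order #1] limit_buy(price=101, qty=6): fills=none; bids=[#1:6@101] asks=[-]
After op 2 [order #2] limit_sell(price=99, qty=3): fills=#1x#2:3@101; bids=[#1:3@101] asks=[-]
After op 3 [order #3] limit_buy(price=97, qty=10): fills=none; bids=[#1:3@101 #3:10@97] asks=[-]
After op 4 [order #4] limit_buy(price=97, qty=10): fills=none; bids=[#1:3@101 #3:10@97 #4:10@97] asks=[-]
After op 5 [order #5] market_buy(qty=6): fills=none; bids=[#1:3@101 #3:10@97 #4:10@97] asks=[-]
After op 6 [order #6] limit_buy(price=101, qty=3): fills=none; bids=[#1:3@101 #6:3@101 #3:10@97 #4:10@97] asks=[-]

Answer: 3@101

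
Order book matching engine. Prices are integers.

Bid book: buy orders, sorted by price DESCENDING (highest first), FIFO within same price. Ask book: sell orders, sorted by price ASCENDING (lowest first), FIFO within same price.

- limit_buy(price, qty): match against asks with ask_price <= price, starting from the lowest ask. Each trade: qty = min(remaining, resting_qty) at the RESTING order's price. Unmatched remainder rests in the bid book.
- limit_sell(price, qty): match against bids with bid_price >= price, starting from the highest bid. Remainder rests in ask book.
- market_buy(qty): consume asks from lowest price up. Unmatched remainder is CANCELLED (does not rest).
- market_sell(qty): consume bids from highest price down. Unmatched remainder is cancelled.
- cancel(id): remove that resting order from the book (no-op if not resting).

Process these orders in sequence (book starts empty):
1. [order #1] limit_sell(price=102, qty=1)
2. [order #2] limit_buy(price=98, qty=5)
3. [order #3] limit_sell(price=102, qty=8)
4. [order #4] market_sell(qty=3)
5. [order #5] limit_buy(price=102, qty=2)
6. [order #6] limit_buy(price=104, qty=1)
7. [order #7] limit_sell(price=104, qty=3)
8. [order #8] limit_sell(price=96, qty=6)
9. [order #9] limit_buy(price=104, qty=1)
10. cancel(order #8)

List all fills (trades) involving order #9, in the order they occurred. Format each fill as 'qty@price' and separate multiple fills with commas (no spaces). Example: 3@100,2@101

Answer: 1@96

Derivation:
After op 1 [order #1] limit_sell(price=102, qty=1): fills=none; bids=[-] asks=[#1:1@102]
After op 2 [order #2] limit_buy(price=98, qty=5): fills=none; bids=[#2:5@98] asks=[#1:1@102]
After op 3 [order #3] limit_sell(price=102, qty=8): fills=none; bids=[#2:5@98] asks=[#1:1@102 #3:8@102]
After op 4 [order #4] market_sell(qty=3): fills=#2x#4:3@98; bids=[#2:2@98] asks=[#1:1@102 #3:8@102]
After op 5 [order #5] limit_buy(price=102, qty=2): fills=#5x#1:1@102 #5x#3:1@102; bids=[#2:2@98] asks=[#3:7@102]
After op 6 [order #6] limit_buy(price=104, qty=1): fills=#6x#3:1@102; bids=[#2:2@98] asks=[#3:6@102]
After op 7 [order #7] limit_sell(price=104, qty=3): fills=none; bids=[#2:2@98] asks=[#3:6@102 #7:3@104]
After op 8 [order #8] limit_sell(price=96, qty=6): fills=#2x#8:2@98; bids=[-] asks=[#8:4@96 #3:6@102 #7:3@104]
After op 9 [order #9] limit_buy(price=104, qty=1): fills=#9x#8:1@96; bids=[-] asks=[#8:3@96 #3:6@102 #7:3@104]
After op 10 cancel(order #8): fills=none; bids=[-] asks=[#3:6@102 #7:3@104]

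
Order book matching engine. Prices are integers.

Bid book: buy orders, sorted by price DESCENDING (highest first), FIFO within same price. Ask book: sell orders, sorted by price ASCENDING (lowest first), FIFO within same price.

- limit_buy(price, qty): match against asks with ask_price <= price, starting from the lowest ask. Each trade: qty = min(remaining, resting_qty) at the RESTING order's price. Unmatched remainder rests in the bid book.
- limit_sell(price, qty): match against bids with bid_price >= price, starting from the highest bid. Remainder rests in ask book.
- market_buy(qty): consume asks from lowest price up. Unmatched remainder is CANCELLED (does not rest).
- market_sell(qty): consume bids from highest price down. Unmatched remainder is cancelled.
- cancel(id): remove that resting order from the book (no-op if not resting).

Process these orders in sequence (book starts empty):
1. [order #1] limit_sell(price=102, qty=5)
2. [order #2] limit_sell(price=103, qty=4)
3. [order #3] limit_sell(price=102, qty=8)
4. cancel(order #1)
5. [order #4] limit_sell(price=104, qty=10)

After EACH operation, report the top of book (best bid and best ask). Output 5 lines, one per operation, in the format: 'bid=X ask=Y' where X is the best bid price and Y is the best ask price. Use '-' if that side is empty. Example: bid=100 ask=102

After op 1 [order #1] limit_sell(price=102, qty=5): fills=none; bids=[-] asks=[#1:5@102]
After op 2 [order #2] limit_sell(price=103, qty=4): fills=none; bids=[-] asks=[#1:5@102 #2:4@103]
After op 3 [order #3] limit_sell(price=102, qty=8): fills=none; bids=[-] asks=[#1:5@102 #3:8@102 #2:4@103]
After op 4 cancel(order #1): fills=none; bids=[-] asks=[#3:8@102 #2:4@103]
After op 5 [order #4] limit_sell(price=104, qty=10): fills=none; bids=[-] asks=[#3:8@102 #2:4@103 #4:10@104]

Answer: bid=- ask=102
bid=- ask=102
bid=- ask=102
bid=- ask=102
bid=- ask=102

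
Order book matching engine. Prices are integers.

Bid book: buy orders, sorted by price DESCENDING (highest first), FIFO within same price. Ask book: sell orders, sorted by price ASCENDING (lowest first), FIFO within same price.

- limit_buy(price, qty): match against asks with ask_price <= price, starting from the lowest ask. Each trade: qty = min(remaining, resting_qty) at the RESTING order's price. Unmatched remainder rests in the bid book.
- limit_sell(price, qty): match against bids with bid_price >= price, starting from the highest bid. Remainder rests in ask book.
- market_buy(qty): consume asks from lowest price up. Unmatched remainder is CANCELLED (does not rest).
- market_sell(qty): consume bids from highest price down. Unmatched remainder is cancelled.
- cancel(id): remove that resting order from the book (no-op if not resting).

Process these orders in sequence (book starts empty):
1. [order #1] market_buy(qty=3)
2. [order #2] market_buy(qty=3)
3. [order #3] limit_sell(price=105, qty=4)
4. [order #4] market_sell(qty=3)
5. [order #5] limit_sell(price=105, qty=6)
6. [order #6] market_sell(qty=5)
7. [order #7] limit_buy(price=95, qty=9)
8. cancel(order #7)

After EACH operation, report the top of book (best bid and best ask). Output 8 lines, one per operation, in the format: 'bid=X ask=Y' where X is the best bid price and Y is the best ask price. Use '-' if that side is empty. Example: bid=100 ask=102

After op 1 [order #1] market_buy(qty=3): fills=none; bids=[-] asks=[-]
After op 2 [order #2] market_buy(qty=3): fills=none; bids=[-] asks=[-]
After op 3 [order #3] limit_sell(price=105, qty=4): fills=none; bids=[-] asks=[#3:4@105]
After op 4 [order #4] market_sell(qty=3): fills=none; bids=[-] asks=[#3:4@105]
After op 5 [order #5] limit_sell(price=105, qty=6): fills=none; bids=[-] asks=[#3:4@105 #5:6@105]
After op 6 [order #6] market_sell(qty=5): fills=none; bids=[-] asks=[#3:4@105 #5:6@105]
After op 7 [order #7] limit_buy(price=95, qty=9): fills=none; bids=[#7:9@95] asks=[#3:4@105 #5:6@105]
After op 8 cancel(order #7): fills=none; bids=[-] asks=[#3:4@105 #5:6@105]

Answer: bid=- ask=-
bid=- ask=-
bid=- ask=105
bid=- ask=105
bid=- ask=105
bid=- ask=105
bid=95 ask=105
bid=- ask=105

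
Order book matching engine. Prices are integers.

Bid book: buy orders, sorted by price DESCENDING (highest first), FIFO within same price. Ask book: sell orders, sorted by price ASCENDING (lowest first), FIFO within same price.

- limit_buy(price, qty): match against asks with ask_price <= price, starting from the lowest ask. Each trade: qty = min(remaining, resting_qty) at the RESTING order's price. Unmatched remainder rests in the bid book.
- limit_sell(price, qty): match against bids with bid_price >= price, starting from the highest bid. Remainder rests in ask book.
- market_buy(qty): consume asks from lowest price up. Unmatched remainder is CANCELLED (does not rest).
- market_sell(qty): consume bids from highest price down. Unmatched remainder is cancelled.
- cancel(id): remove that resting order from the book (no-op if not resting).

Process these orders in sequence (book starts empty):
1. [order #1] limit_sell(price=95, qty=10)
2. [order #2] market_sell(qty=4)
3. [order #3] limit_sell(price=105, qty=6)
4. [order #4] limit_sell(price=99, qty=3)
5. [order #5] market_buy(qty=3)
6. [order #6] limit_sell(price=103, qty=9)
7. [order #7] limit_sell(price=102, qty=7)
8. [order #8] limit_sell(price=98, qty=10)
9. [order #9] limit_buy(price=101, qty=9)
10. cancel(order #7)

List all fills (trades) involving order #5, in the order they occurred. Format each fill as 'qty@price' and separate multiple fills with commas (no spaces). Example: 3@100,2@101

Answer: 3@95

Derivation:
After op 1 [order #1] limit_sell(price=95, qty=10): fills=none; bids=[-] asks=[#1:10@95]
After op 2 [order #2] market_sell(qty=4): fills=none; bids=[-] asks=[#1:10@95]
After op 3 [order #3] limit_sell(price=105, qty=6): fills=none; bids=[-] asks=[#1:10@95 #3:6@105]
After op 4 [order #4] limit_sell(price=99, qty=3): fills=none; bids=[-] asks=[#1:10@95 #4:3@99 #3:6@105]
After op 5 [order #5] market_buy(qty=3): fills=#5x#1:3@95; bids=[-] asks=[#1:7@95 #4:3@99 #3:6@105]
After op 6 [order #6] limit_sell(price=103, qty=9): fills=none; bids=[-] asks=[#1:7@95 #4:3@99 #6:9@103 #3:6@105]
After op 7 [order #7] limit_sell(price=102, qty=7): fills=none; bids=[-] asks=[#1:7@95 #4:3@99 #7:7@102 #6:9@103 #3:6@105]
After op 8 [order #8] limit_sell(price=98, qty=10): fills=none; bids=[-] asks=[#1:7@95 #8:10@98 #4:3@99 #7:7@102 #6:9@103 #3:6@105]
After op 9 [order #9] limit_buy(price=101, qty=9): fills=#9x#1:7@95 #9x#8:2@98; bids=[-] asks=[#8:8@98 #4:3@99 #7:7@102 #6:9@103 #3:6@105]
After op 10 cancel(order #7): fills=none; bids=[-] asks=[#8:8@98 #4:3@99 #6:9@103 #3:6@105]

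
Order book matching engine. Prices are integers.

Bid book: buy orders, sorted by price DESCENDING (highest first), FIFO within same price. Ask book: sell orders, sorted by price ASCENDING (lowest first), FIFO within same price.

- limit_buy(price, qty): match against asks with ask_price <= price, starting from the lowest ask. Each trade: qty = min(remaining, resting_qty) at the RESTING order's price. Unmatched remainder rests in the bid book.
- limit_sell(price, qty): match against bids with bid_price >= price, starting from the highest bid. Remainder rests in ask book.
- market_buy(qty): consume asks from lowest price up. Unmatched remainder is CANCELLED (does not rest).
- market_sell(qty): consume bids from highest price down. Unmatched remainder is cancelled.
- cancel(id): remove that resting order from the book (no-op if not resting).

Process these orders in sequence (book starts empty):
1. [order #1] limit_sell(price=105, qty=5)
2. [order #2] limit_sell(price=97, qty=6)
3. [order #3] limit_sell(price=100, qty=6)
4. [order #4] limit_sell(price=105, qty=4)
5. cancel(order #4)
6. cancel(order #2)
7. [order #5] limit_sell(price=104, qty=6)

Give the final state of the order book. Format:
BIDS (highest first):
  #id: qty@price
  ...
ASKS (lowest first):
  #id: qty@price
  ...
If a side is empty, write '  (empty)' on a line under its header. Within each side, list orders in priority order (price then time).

After op 1 [order #1] limit_sell(price=105, qty=5): fills=none; bids=[-] asks=[#1:5@105]
After op 2 [order #2] limit_sell(price=97, qty=6): fills=none; bids=[-] asks=[#2:6@97 #1:5@105]
After op 3 [order #3] limit_sell(price=100, qty=6): fills=none; bids=[-] asks=[#2:6@97 #3:6@100 #1:5@105]
After op 4 [order #4] limit_sell(price=105, qty=4): fills=none; bids=[-] asks=[#2:6@97 #3:6@100 #1:5@105 #4:4@105]
After op 5 cancel(order #4): fills=none; bids=[-] asks=[#2:6@97 #3:6@100 #1:5@105]
After op 6 cancel(order #2): fills=none; bids=[-] asks=[#3:6@100 #1:5@105]
After op 7 [order #5] limit_sell(price=104, qty=6): fills=none; bids=[-] asks=[#3:6@100 #5:6@104 #1:5@105]

Answer: BIDS (highest first):
  (empty)
ASKS (lowest first):
  #3: 6@100
  #5: 6@104
  #1: 5@105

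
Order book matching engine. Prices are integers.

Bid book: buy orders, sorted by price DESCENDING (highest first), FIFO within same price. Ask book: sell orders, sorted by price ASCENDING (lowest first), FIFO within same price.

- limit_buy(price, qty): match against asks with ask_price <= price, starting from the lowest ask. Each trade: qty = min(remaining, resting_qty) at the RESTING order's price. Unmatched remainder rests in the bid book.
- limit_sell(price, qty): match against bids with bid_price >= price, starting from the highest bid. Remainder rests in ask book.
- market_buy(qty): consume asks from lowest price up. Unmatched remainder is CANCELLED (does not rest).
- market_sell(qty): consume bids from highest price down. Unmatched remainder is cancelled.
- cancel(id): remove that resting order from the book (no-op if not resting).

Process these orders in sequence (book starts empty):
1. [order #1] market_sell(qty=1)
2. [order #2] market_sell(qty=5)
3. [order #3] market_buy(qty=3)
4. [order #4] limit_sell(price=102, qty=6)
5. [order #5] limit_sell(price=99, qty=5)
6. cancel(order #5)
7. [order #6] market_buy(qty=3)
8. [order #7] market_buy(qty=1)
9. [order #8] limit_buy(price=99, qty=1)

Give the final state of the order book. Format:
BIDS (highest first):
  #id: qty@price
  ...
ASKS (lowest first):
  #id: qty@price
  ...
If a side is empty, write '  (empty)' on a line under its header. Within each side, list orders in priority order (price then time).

After op 1 [order #1] market_sell(qty=1): fills=none; bids=[-] asks=[-]
After op 2 [order #2] market_sell(qty=5): fills=none; bids=[-] asks=[-]
After op 3 [order #3] market_buy(qty=3): fills=none; bids=[-] asks=[-]
After op 4 [order #4] limit_sell(price=102, qty=6): fills=none; bids=[-] asks=[#4:6@102]
After op 5 [order #5] limit_sell(price=99, qty=5): fills=none; bids=[-] asks=[#5:5@99 #4:6@102]
After op 6 cancel(order #5): fills=none; bids=[-] asks=[#4:6@102]
After op 7 [order #6] market_buy(qty=3): fills=#6x#4:3@102; bids=[-] asks=[#4:3@102]
After op 8 [order #7] market_buy(qty=1): fills=#7x#4:1@102; bids=[-] asks=[#4:2@102]
After op 9 [order #8] limit_buy(price=99, qty=1): fills=none; bids=[#8:1@99] asks=[#4:2@102]

Answer: BIDS (highest first):
  #8: 1@99
ASKS (lowest first):
  #4: 2@102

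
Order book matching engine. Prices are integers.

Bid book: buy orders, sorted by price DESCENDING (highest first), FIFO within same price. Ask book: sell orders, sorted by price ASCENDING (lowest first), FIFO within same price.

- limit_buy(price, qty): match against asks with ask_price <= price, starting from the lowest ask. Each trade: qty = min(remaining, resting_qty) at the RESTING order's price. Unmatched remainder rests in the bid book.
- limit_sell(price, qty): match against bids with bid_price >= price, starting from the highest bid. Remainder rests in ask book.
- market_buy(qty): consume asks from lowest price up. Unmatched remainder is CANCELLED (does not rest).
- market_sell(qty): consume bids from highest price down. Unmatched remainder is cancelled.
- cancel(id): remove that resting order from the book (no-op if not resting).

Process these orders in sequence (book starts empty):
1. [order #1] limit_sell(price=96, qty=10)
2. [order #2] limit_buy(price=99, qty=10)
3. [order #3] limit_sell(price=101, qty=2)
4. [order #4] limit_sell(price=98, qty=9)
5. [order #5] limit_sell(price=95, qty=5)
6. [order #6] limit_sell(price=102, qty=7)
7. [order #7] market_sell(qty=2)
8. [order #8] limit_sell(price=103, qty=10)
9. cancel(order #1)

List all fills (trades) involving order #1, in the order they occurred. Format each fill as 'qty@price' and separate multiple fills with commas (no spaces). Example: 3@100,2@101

After op 1 [order #1] limit_sell(price=96, qty=10): fills=none; bids=[-] asks=[#1:10@96]
After op 2 [order #2] limit_buy(price=99, qty=10): fills=#2x#1:10@96; bids=[-] asks=[-]
After op 3 [order #3] limit_sell(price=101, qty=2): fills=none; bids=[-] asks=[#3:2@101]
After op 4 [order #4] limit_sell(price=98, qty=9): fills=none; bids=[-] asks=[#4:9@98 #3:2@101]
After op 5 [order #5] limit_sell(price=95, qty=5): fills=none; bids=[-] asks=[#5:5@95 #4:9@98 #3:2@101]
After op 6 [order #6] limit_sell(price=102, qty=7): fills=none; bids=[-] asks=[#5:5@95 #4:9@98 #3:2@101 #6:7@102]
After op 7 [order #7] market_sell(qty=2): fills=none; bids=[-] asks=[#5:5@95 #4:9@98 #3:2@101 #6:7@102]
After op 8 [order #8] limit_sell(price=103, qty=10): fills=none; bids=[-] asks=[#5:5@95 #4:9@98 #3:2@101 #6:7@102 #8:10@103]
After op 9 cancel(order #1): fills=none; bids=[-] asks=[#5:5@95 #4:9@98 #3:2@101 #6:7@102 #8:10@103]

Answer: 10@96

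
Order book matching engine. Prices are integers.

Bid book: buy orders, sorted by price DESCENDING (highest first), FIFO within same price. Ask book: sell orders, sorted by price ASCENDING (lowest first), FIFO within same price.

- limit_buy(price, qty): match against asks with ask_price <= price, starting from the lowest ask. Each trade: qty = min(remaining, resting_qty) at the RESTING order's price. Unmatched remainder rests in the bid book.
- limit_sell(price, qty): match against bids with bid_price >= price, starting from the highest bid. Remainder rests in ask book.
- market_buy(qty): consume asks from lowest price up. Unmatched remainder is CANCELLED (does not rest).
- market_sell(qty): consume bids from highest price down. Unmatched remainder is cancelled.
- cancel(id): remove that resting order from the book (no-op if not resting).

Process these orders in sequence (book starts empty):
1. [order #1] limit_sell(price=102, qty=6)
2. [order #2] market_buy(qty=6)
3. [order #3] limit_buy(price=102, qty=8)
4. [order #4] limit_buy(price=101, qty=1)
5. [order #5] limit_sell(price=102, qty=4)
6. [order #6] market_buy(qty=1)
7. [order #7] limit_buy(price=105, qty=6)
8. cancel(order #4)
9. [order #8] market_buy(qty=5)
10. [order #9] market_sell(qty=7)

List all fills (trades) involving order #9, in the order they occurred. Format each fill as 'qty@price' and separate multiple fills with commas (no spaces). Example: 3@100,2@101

Answer: 6@105,1@102

Derivation:
After op 1 [order #1] limit_sell(price=102, qty=6): fills=none; bids=[-] asks=[#1:6@102]
After op 2 [order #2] market_buy(qty=6): fills=#2x#1:6@102; bids=[-] asks=[-]
After op 3 [order #3] limit_buy(price=102, qty=8): fills=none; bids=[#3:8@102] asks=[-]
After op 4 [order #4] limit_buy(price=101, qty=1): fills=none; bids=[#3:8@102 #4:1@101] asks=[-]
After op 5 [order #5] limit_sell(price=102, qty=4): fills=#3x#5:4@102; bids=[#3:4@102 #4:1@101] asks=[-]
After op 6 [order #6] market_buy(qty=1): fills=none; bids=[#3:4@102 #4:1@101] asks=[-]
After op 7 [order #7] limit_buy(price=105, qty=6): fills=none; bids=[#7:6@105 #3:4@102 #4:1@101] asks=[-]
After op 8 cancel(order #4): fills=none; bids=[#7:6@105 #3:4@102] asks=[-]
After op 9 [order #8] market_buy(qty=5): fills=none; bids=[#7:6@105 #3:4@102] asks=[-]
After op 10 [order #9] market_sell(qty=7): fills=#7x#9:6@105 #3x#9:1@102; bids=[#3:3@102] asks=[-]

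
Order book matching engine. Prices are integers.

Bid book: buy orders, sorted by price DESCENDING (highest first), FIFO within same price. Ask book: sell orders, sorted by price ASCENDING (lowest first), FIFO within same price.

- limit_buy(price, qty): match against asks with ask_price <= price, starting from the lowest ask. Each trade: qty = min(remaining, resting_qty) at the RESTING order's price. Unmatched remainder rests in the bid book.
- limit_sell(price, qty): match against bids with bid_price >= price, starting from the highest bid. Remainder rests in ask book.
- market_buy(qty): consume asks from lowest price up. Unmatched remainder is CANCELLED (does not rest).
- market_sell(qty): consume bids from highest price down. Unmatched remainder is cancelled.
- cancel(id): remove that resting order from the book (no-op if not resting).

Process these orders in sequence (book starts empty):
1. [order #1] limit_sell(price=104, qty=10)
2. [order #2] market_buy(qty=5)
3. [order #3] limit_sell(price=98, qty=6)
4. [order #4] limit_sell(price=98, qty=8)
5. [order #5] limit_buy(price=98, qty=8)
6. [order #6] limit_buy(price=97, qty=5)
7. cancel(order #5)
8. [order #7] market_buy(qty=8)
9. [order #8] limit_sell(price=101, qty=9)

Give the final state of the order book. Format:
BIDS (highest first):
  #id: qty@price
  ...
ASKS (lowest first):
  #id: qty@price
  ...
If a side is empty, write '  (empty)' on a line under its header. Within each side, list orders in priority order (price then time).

Answer: BIDS (highest first):
  #6: 5@97
ASKS (lowest first):
  #8: 9@101
  #1: 3@104

Derivation:
After op 1 [order #1] limit_sell(price=104, qty=10): fills=none; bids=[-] asks=[#1:10@104]
After op 2 [order #2] market_buy(qty=5): fills=#2x#1:5@104; bids=[-] asks=[#1:5@104]
After op 3 [order #3] limit_sell(price=98, qty=6): fills=none; bids=[-] asks=[#3:6@98 #1:5@104]
After op 4 [order #4] limit_sell(price=98, qty=8): fills=none; bids=[-] asks=[#3:6@98 #4:8@98 #1:5@104]
After op 5 [order #5] limit_buy(price=98, qty=8): fills=#5x#3:6@98 #5x#4:2@98; bids=[-] asks=[#4:6@98 #1:5@104]
After op 6 [order #6] limit_buy(price=97, qty=5): fills=none; bids=[#6:5@97] asks=[#4:6@98 #1:5@104]
After op 7 cancel(order #5): fills=none; bids=[#6:5@97] asks=[#4:6@98 #1:5@104]
After op 8 [order #7] market_buy(qty=8): fills=#7x#4:6@98 #7x#1:2@104; bids=[#6:5@97] asks=[#1:3@104]
After op 9 [order #8] limit_sell(price=101, qty=9): fills=none; bids=[#6:5@97] asks=[#8:9@101 #1:3@104]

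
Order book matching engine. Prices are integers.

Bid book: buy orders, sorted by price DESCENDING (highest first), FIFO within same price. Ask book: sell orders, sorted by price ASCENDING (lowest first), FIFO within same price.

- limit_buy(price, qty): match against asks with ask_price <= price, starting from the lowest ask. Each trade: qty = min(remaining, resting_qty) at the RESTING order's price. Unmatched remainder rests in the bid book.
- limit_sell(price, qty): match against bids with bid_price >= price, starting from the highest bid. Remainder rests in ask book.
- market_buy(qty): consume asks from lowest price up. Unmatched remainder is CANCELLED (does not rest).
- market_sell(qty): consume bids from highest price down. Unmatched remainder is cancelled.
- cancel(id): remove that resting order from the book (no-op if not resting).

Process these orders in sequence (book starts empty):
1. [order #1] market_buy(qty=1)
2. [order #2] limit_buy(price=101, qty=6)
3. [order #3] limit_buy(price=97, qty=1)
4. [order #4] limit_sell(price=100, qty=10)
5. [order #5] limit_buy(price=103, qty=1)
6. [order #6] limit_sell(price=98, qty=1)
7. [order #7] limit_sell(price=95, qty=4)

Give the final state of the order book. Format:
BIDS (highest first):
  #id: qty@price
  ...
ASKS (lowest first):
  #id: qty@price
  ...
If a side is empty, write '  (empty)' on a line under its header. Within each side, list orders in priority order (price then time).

After op 1 [order #1] market_buy(qty=1): fills=none; bids=[-] asks=[-]
After op 2 [order #2] limit_buy(price=101, qty=6): fills=none; bids=[#2:6@101] asks=[-]
After op 3 [order #3] limit_buy(price=97, qty=1): fills=none; bids=[#2:6@101 #3:1@97] asks=[-]
After op 4 [order #4] limit_sell(price=100, qty=10): fills=#2x#4:6@101; bids=[#3:1@97] asks=[#4:4@100]
After op 5 [order #5] limit_buy(price=103, qty=1): fills=#5x#4:1@100; bids=[#3:1@97] asks=[#4:3@100]
After op 6 [order #6] limit_sell(price=98, qty=1): fills=none; bids=[#3:1@97] asks=[#6:1@98 #4:3@100]
After op 7 [order #7] limit_sell(price=95, qty=4): fills=#3x#7:1@97; bids=[-] asks=[#7:3@95 #6:1@98 #4:3@100]

Answer: BIDS (highest first):
  (empty)
ASKS (lowest first):
  #7: 3@95
  #6: 1@98
  #4: 3@100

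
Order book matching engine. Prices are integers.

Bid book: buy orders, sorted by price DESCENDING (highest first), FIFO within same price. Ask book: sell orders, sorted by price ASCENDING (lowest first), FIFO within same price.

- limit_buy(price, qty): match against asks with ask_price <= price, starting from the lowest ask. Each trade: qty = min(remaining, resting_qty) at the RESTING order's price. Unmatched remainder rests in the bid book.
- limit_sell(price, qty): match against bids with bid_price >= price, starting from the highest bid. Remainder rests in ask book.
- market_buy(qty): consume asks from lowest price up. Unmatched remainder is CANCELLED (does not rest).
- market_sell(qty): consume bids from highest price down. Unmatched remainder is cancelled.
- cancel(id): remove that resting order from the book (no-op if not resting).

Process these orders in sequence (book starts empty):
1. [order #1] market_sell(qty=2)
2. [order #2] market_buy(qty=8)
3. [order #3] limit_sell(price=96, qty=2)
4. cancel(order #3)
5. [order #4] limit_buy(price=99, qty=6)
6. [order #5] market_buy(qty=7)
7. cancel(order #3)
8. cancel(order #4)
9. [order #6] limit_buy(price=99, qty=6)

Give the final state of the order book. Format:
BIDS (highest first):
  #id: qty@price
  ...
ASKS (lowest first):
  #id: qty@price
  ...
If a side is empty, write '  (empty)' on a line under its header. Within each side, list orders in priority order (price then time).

Answer: BIDS (highest first):
  #6: 6@99
ASKS (lowest first):
  (empty)

Derivation:
After op 1 [order #1] market_sell(qty=2): fills=none; bids=[-] asks=[-]
After op 2 [order #2] market_buy(qty=8): fills=none; bids=[-] asks=[-]
After op 3 [order #3] limit_sell(price=96, qty=2): fills=none; bids=[-] asks=[#3:2@96]
After op 4 cancel(order #3): fills=none; bids=[-] asks=[-]
After op 5 [order #4] limit_buy(price=99, qty=6): fills=none; bids=[#4:6@99] asks=[-]
After op 6 [order #5] market_buy(qty=7): fills=none; bids=[#4:6@99] asks=[-]
After op 7 cancel(order #3): fills=none; bids=[#4:6@99] asks=[-]
After op 8 cancel(order #4): fills=none; bids=[-] asks=[-]
After op 9 [order #6] limit_buy(price=99, qty=6): fills=none; bids=[#6:6@99] asks=[-]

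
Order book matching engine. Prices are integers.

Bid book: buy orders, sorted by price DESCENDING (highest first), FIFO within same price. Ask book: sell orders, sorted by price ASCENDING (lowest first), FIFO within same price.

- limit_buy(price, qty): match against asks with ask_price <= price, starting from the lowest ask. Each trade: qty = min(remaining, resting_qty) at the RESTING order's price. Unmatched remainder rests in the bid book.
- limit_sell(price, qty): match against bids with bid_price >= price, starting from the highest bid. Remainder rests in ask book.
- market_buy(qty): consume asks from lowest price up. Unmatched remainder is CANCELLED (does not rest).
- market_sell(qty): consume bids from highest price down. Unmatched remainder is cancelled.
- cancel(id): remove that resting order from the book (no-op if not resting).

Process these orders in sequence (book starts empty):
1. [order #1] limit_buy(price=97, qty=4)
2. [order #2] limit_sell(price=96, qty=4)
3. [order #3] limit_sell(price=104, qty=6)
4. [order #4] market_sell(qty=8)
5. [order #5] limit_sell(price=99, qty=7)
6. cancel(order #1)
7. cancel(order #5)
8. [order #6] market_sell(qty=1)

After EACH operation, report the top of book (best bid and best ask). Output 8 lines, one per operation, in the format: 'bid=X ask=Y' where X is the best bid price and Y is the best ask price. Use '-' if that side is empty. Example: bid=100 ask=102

Answer: bid=97 ask=-
bid=- ask=-
bid=- ask=104
bid=- ask=104
bid=- ask=99
bid=- ask=99
bid=- ask=104
bid=- ask=104

Derivation:
After op 1 [order #1] limit_buy(price=97, qty=4): fills=none; bids=[#1:4@97] asks=[-]
After op 2 [order #2] limit_sell(price=96, qty=4): fills=#1x#2:4@97; bids=[-] asks=[-]
After op 3 [order #3] limit_sell(price=104, qty=6): fills=none; bids=[-] asks=[#3:6@104]
After op 4 [order #4] market_sell(qty=8): fills=none; bids=[-] asks=[#3:6@104]
After op 5 [order #5] limit_sell(price=99, qty=7): fills=none; bids=[-] asks=[#5:7@99 #3:6@104]
After op 6 cancel(order #1): fills=none; bids=[-] asks=[#5:7@99 #3:6@104]
After op 7 cancel(order #5): fills=none; bids=[-] asks=[#3:6@104]
After op 8 [order #6] market_sell(qty=1): fills=none; bids=[-] asks=[#3:6@104]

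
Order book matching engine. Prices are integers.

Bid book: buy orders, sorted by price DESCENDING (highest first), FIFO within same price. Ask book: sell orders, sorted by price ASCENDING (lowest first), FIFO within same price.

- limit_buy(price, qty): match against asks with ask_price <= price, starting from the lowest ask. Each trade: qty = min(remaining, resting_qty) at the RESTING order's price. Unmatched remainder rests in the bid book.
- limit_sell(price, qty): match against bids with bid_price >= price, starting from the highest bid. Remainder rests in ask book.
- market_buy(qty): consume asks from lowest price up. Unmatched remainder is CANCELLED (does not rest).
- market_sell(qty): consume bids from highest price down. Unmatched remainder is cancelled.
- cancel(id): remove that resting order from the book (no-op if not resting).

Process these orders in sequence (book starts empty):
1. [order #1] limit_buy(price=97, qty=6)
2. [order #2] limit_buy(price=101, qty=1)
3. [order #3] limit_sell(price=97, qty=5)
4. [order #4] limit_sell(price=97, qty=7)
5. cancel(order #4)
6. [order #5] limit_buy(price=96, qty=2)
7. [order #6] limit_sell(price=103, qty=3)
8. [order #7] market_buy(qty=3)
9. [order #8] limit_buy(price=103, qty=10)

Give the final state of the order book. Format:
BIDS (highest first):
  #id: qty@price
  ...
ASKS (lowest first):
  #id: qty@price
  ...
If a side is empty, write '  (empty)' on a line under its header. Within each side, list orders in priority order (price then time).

Answer: BIDS (highest first):
  #8: 10@103
  #5: 2@96
ASKS (lowest first):
  (empty)

Derivation:
After op 1 [order #1] limit_buy(price=97, qty=6): fills=none; bids=[#1:6@97] asks=[-]
After op 2 [order #2] limit_buy(price=101, qty=1): fills=none; bids=[#2:1@101 #1:6@97] asks=[-]
After op 3 [order #3] limit_sell(price=97, qty=5): fills=#2x#3:1@101 #1x#3:4@97; bids=[#1:2@97] asks=[-]
After op 4 [order #4] limit_sell(price=97, qty=7): fills=#1x#4:2@97; bids=[-] asks=[#4:5@97]
After op 5 cancel(order #4): fills=none; bids=[-] asks=[-]
After op 6 [order #5] limit_buy(price=96, qty=2): fills=none; bids=[#5:2@96] asks=[-]
After op 7 [order #6] limit_sell(price=103, qty=3): fills=none; bids=[#5:2@96] asks=[#6:3@103]
After op 8 [order #7] market_buy(qty=3): fills=#7x#6:3@103; bids=[#5:2@96] asks=[-]
After op 9 [order #8] limit_buy(price=103, qty=10): fills=none; bids=[#8:10@103 #5:2@96] asks=[-]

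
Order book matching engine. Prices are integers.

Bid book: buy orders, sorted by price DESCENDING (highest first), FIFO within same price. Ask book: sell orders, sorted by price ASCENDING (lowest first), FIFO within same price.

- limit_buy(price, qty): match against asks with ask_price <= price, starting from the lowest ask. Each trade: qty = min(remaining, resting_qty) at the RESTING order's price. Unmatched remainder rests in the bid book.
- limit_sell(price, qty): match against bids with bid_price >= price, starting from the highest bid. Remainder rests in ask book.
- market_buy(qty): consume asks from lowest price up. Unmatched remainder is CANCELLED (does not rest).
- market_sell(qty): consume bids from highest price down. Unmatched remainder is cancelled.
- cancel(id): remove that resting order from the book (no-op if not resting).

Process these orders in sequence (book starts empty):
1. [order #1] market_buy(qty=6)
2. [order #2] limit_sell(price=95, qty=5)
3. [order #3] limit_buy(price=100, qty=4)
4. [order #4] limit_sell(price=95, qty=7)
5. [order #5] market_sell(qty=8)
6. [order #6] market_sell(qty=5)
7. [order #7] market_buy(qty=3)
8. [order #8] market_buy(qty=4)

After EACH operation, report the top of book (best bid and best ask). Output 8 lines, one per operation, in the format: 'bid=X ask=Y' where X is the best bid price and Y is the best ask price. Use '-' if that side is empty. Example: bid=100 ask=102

Answer: bid=- ask=-
bid=- ask=95
bid=- ask=95
bid=- ask=95
bid=- ask=95
bid=- ask=95
bid=- ask=95
bid=- ask=95

Derivation:
After op 1 [order #1] market_buy(qty=6): fills=none; bids=[-] asks=[-]
After op 2 [order #2] limit_sell(price=95, qty=5): fills=none; bids=[-] asks=[#2:5@95]
After op 3 [order #3] limit_buy(price=100, qty=4): fills=#3x#2:4@95; bids=[-] asks=[#2:1@95]
After op 4 [order #4] limit_sell(price=95, qty=7): fills=none; bids=[-] asks=[#2:1@95 #4:7@95]
After op 5 [order #5] market_sell(qty=8): fills=none; bids=[-] asks=[#2:1@95 #4:7@95]
After op 6 [order #6] market_sell(qty=5): fills=none; bids=[-] asks=[#2:1@95 #4:7@95]
After op 7 [order #7] market_buy(qty=3): fills=#7x#2:1@95 #7x#4:2@95; bids=[-] asks=[#4:5@95]
After op 8 [order #8] market_buy(qty=4): fills=#8x#4:4@95; bids=[-] asks=[#4:1@95]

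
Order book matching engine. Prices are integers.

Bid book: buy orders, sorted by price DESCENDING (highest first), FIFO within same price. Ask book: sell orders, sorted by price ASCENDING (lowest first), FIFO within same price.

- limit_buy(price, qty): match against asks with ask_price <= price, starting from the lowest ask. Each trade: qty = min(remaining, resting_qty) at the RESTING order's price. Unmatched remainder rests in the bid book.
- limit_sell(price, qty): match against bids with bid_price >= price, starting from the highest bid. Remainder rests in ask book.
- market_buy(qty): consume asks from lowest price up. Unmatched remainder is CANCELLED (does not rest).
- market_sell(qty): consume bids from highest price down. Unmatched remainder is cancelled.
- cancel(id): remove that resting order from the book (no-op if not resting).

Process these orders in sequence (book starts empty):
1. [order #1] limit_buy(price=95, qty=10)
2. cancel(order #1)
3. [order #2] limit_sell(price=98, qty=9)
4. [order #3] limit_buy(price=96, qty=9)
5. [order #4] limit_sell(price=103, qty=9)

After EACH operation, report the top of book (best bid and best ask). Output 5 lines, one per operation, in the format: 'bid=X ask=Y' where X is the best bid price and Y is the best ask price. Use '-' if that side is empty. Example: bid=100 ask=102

Answer: bid=95 ask=-
bid=- ask=-
bid=- ask=98
bid=96 ask=98
bid=96 ask=98

Derivation:
After op 1 [order #1] limit_buy(price=95, qty=10): fills=none; bids=[#1:10@95] asks=[-]
After op 2 cancel(order #1): fills=none; bids=[-] asks=[-]
After op 3 [order #2] limit_sell(price=98, qty=9): fills=none; bids=[-] asks=[#2:9@98]
After op 4 [order #3] limit_buy(price=96, qty=9): fills=none; bids=[#3:9@96] asks=[#2:9@98]
After op 5 [order #4] limit_sell(price=103, qty=9): fills=none; bids=[#3:9@96] asks=[#2:9@98 #4:9@103]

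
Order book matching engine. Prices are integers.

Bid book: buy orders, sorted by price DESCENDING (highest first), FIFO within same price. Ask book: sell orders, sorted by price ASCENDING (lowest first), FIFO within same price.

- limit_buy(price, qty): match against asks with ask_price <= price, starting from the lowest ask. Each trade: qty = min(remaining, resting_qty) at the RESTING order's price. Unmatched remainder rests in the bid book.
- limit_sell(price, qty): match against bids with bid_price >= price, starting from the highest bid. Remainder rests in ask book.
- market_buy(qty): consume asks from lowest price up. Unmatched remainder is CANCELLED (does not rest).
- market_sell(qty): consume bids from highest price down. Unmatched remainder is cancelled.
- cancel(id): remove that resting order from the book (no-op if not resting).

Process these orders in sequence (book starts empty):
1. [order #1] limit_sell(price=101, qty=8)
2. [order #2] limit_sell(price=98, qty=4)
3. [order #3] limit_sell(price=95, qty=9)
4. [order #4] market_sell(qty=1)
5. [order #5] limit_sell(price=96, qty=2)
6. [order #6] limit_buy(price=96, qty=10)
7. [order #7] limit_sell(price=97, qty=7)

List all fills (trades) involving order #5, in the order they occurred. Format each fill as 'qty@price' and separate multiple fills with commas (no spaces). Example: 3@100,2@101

After op 1 [order #1] limit_sell(price=101, qty=8): fills=none; bids=[-] asks=[#1:8@101]
After op 2 [order #2] limit_sell(price=98, qty=4): fills=none; bids=[-] asks=[#2:4@98 #1:8@101]
After op 3 [order #3] limit_sell(price=95, qty=9): fills=none; bids=[-] asks=[#3:9@95 #2:4@98 #1:8@101]
After op 4 [order #4] market_sell(qty=1): fills=none; bids=[-] asks=[#3:9@95 #2:4@98 #1:8@101]
After op 5 [order #5] limit_sell(price=96, qty=2): fills=none; bids=[-] asks=[#3:9@95 #5:2@96 #2:4@98 #1:8@101]
After op 6 [order #6] limit_buy(price=96, qty=10): fills=#6x#3:9@95 #6x#5:1@96; bids=[-] asks=[#5:1@96 #2:4@98 #1:8@101]
After op 7 [order #7] limit_sell(price=97, qty=7): fills=none; bids=[-] asks=[#5:1@96 #7:7@97 #2:4@98 #1:8@101]

Answer: 1@96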